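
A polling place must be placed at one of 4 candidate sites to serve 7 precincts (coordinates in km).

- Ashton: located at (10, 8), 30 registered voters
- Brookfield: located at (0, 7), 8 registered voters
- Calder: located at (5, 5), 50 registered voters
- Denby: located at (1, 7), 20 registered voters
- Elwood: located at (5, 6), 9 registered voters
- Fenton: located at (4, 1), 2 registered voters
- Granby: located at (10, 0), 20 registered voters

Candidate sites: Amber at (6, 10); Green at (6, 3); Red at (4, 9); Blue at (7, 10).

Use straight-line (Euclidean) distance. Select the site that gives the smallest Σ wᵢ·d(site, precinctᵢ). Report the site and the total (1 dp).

Total weighted distance at each candidate:
  Amber (6, 10): total = 830.4
  Green (6, 3): total = 623.8
  Red (4, 9): total = 757.3
  Blue (7, 10): total = 840.5
Minimum is at Green with total 623.8 km.

Green, total 623.8 km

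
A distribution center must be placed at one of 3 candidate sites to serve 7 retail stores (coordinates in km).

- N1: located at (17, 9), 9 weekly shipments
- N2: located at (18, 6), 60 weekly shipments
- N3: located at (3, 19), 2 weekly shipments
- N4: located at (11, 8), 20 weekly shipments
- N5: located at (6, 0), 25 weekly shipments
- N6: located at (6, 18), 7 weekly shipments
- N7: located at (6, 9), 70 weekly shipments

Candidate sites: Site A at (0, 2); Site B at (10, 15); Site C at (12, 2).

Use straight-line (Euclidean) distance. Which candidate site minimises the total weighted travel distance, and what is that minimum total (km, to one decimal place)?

Site C, total 1593.3 km

Total weighted distance at each candidate:
  Site A (0, 2): total = 2480.0
  Site B (10, 15): total = 1890.9
  Site C (12, 2): total = 1593.3
Minimum is at Site C with total 1593.3 km.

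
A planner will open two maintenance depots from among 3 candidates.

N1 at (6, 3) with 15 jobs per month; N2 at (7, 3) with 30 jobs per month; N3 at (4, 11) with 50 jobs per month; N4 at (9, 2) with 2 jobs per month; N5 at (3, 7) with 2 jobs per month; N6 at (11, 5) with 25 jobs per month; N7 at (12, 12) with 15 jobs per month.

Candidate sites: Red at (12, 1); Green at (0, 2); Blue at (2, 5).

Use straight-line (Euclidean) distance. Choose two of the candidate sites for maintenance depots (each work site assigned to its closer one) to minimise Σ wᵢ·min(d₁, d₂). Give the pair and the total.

Evaluate every pair (each demand assigned to the nearer of the two):
  {Red, Blue}: total = 823.7
  {Green, Blue}: total = 972.7
  {Red, Green}: total = 1031.3
Best pair: {Red, Blue} with total 823.7.

{Red, Blue}, total 823.7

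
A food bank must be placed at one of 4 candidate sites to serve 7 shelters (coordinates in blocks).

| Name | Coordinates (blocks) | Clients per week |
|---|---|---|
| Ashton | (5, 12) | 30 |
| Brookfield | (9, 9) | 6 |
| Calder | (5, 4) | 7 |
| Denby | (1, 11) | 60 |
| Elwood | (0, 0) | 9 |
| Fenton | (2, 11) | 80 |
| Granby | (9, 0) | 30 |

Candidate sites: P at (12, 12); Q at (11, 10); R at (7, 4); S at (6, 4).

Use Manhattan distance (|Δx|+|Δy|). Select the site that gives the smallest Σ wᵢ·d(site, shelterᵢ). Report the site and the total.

Total weighted distance at each candidate:
  P (12, 12): total = 2617
  Q (11, 10): total = 2351
  R (7, 4): total = 2375
  S (6, 4): total = 2225
Minimum is at S with total 2225 blocks.

S, total 2225 blocks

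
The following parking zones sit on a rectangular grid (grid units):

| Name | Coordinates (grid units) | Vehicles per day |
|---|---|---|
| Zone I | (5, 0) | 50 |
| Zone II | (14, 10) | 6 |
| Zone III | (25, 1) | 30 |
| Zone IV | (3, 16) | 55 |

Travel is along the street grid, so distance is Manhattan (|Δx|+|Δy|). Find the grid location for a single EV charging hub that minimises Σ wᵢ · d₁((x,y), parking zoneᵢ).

(5, 1)

Manhattan distance separates: Σwᵢ(|x−xᵢ|+|y−yᵢ|) = Σwᵢ|x−xᵢ| + Σwᵢ|y−yᵢ|, so x and y are optimised independently as 1-D weighted medians.
Total weight W = 141; half = 70.5.
x-coordinate, sorted with cumulative weight:
  x=3 (Zone IV, w=55) cum 55
  x=5 (Zone I, w=50) cum 105  ← median
  x=14 (Zone II, w=6) cum 111
  x=25 (Zone III, w=30) cum 141
⇒ x* = 5
y-coordinate, sorted with cumulative weight:
  y=0 (Zone I, w=50) cum 50
  y=1 (Zone III, w=30) cum 80  ← median
  y=10 (Zone II, w=6) cum 86
  y=16 (Zone IV, w=55) cum 141
⇒ y* = 1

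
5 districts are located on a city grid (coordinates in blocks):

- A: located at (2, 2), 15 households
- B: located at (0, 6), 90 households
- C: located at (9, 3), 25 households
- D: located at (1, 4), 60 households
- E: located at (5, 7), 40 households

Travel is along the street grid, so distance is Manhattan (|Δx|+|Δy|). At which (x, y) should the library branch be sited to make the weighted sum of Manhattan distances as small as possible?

(1, 6)

Manhattan distance separates: Σwᵢ(|x−xᵢ|+|y−yᵢ|) = Σwᵢ|x−xᵢ| + Σwᵢ|y−yᵢ|, so x and y are optimised independently as 1-D weighted medians.
Total weight W = 230; half = 115.
x-coordinate, sorted with cumulative weight:
  x=0 (B, w=90) cum 90
  x=1 (D, w=60) cum 150  ← median
  x=2 (A, w=15) cum 165
  x=5 (E, w=40) cum 205
  x=9 (C, w=25) cum 230
⇒ x* = 1
y-coordinate, sorted with cumulative weight:
  y=2 (A, w=15) cum 15
  y=3 (C, w=25) cum 40
  y=4 (D, w=60) cum 100
  y=6 (B, w=90) cum 190  ← median
  y=7 (E, w=40) cum 230
⇒ y* = 6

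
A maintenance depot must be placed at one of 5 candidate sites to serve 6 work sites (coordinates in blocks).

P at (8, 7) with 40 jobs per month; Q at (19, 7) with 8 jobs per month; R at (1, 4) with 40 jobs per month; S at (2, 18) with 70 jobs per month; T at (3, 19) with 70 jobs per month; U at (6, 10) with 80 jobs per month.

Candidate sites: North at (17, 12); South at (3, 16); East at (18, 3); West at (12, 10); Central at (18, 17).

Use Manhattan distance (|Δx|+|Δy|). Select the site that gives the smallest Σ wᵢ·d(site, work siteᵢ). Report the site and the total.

Total weighted distance at each candidate:
  North (17, 12): total = 5556
  South (3, 16): total = 2460
  East (18, 3): total = 7180
  West (12, 10): total = 4040
  Central (18, 17): total = 5988
Minimum is at South with total 2460 blocks.

South, total 2460 blocks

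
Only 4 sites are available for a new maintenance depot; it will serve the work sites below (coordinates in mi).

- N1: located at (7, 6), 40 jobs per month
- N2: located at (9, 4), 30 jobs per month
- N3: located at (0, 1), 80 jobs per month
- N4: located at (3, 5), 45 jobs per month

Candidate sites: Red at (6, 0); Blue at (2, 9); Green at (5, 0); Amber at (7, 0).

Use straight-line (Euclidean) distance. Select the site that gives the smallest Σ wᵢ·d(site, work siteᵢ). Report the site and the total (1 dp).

Green, total 1072.9 mi

Total weighted distance at each candidate:
  Red (6, 0): total = 1142.3
  Blue (2, 9): total = 1336.5
  Green (5, 0): total = 1072.9
  Amber (7, 0): total = 1228.0
Minimum is at Green with total 1072.9 mi.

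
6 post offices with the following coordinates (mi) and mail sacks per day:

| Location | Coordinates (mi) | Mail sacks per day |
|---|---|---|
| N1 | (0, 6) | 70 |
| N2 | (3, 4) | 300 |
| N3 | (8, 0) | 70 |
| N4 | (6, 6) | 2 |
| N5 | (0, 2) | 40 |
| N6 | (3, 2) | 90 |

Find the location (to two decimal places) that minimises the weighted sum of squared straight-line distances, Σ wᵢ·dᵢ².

(3.05, 3.31)

The minimiser of Σwᵢ‖p−pᵢ‖² is the weighted centroid p* = (Σwᵢpᵢ)/(Σwᵢ).
Σwᵢ = 572.
Σwᵢxᵢ = 70·0 + 300·3 + 70·8 + 2·6 + 40·0 + 90·3 = 1742.
Σwᵢyᵢ = 70·6 + 300·4 + 70·0 + 2·6 + 40·2 + 90·2 = 1892.
x* = 1742/572 = 3.05, y* = 1892/572 = 3.31.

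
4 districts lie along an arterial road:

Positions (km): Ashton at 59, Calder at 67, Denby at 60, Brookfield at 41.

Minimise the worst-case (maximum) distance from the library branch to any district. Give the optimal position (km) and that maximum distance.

location 54, max distance 13

The 1-center on a line is the midpoint of the two extreme points: leftmost at 41, rightmost at 67.
Optimal location = (41 + 67)/2 = 54; maximum distance = (67 − 41)/2 = 13.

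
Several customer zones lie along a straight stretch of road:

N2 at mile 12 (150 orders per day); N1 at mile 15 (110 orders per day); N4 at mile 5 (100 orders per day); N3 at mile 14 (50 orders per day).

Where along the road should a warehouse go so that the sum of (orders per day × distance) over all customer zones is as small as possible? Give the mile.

For a sum of weighted absolute distances on a line, the optimum is the weighted median (not the mean). Total weight W = 410; half-weight = 205.
Sort by position and accumulate weight:
  mile 5 (N4, w=100) → cum 100
  mile 12 (N2, w=150) → cum 250  ≥ 205 → median here
  mile 14 (N3, w=50) → cum 300
  mile 15 (N1, w=110) → cum 410
Optimal location: mile 12.

x = 12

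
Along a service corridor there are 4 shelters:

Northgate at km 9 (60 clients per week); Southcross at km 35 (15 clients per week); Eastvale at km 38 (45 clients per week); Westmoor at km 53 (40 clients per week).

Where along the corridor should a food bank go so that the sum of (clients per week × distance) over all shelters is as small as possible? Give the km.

x = 38

For a sum of weighted absolute distances on a line, the optimum is the weighted median (not the mean). Total weight W = 160; half-weight = 80.
Sort by position and accumulate weight:
  km 9 (Northgate, w=60) → cum 60
  km 35 (Southcross, w=15) → cum 75
  km 38 (Eastvale, w=45) → cum 120  ≥ 80 → median here
  km 53 (Westmoor, w=40) → cum 160
Optimal location: km 38.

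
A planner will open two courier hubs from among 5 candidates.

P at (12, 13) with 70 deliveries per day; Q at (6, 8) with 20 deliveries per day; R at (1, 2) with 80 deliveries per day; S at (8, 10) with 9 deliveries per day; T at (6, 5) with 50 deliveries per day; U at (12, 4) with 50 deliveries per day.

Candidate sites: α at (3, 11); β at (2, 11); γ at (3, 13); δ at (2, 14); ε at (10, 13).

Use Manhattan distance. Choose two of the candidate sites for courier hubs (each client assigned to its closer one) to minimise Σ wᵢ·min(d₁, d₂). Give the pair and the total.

Evaluate every pair (each demand assigned to the nearer of the two):
  {β, ε}: total = 2175
  {α, ε}: total = 2185
  {γ, ε}: total = 2485
  {δ, ε}: total = 2555
  {α, γ}: total = 2934
  {β, γ}: total = 2983
  {α, β}: total = 2994
  {α, δ}: total = 3074
  {β, δ}: total = 3123
  {γ, δ}: total = 3352
Best pair: {β, ε} with total 2175.

{β, ε}, total 2175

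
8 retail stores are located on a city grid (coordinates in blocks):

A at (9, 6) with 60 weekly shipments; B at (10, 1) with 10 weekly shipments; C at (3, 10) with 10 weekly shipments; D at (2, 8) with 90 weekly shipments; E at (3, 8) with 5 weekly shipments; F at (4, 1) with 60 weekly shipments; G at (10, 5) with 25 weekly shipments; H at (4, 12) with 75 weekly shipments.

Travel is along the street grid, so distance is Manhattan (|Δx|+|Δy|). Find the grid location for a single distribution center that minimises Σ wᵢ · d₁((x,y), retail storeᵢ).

(4, 8)

Manhattan distance separates: Σwᵢ(|x−xᵢ|+|y−yᵢ|) = Σwᵢ|x−xᵢ| + Σwᵢ|y−yᵢ|, so x and y are optimised independently as 1-D weighted medians.
Total weight W = 335; half = 167.5.
x-coordinate, sorted with cumulative weight:
  x=2 (D, w=90) cum 90
  x=3 (C, w=10) cum 100
  x=3 (E, w=5) cum 105
  x=4 (F, w=60) cum 165
  x=4 (H, w=75) cum 240  ← median
  x=9 (A, w=60) cum 300
  x=10 (B, w=10) cum 310
  x=10 (G, w=25) cum 335
⇒ x* = 4
y-coordinate, sorted with cumulative weight:
  y=1 (B, w=10) cum 10
  y=1 (F, w=60) cum 70
  y=5 (G, w=25) cum 95
  y=6 (A, w=60) cum 155
  y=8 (D, w=90) cum 245  ← median
  y=8 (E, w=5) cum 250
  y=10 (C, w=10) cum 260
  y=12 (H, w=75) cum 335
⇒ y* = 8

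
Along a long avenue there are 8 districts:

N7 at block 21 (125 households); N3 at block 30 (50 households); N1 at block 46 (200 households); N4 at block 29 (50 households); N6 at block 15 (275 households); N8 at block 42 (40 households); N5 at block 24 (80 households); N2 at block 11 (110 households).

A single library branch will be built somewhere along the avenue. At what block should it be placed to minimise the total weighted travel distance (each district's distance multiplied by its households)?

x = 21

For a sum of weighted absolute distances on a line, the optimum is the weighted median (not the mean). Total weight W = 930; half-weight = 465.
Sort by position and accumulate weight:
  block 11 (N2, w=110) → cum 110
  block 15 (N6, w=275) → cum 385
  block 21 (N7, w=125) → cum 510  ≥ 465 → median here
  block 24 (N5, w=80) → cum 590
  block 29 (N4, w=50) → cum 640
  block 30 (N3, w=50) → cum 690
  block 42 (N8, w=40) → cum 730
  block 46 (N1, w=200) → cum 930
Optimal location: block 21.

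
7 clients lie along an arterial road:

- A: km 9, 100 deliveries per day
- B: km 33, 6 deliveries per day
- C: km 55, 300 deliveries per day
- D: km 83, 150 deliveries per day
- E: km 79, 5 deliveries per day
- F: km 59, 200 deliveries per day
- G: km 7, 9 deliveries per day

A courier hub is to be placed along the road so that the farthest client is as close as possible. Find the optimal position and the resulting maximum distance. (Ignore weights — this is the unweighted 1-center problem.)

The 1-center on a line is the midpoint of the two extreme points: leftmost at 7, rightmost at 83.
Optimal location = (7 + 83)/2 = 45; maximum distance = (83 − 7)/2 = 38.

location 45, max distance 38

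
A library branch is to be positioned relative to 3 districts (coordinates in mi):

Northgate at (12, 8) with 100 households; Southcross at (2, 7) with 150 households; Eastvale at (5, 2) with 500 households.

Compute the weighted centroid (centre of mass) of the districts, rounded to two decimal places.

(5.33, 3.80)

The minimiser of Σwᵢ‖p−pᵢ‖² is the weighted centroid p* = (Σwᵢpᵢ)/(Σwᵢ).
Σwᵢ = 750.
Σwᵢxᵢ = 100·12 + 150·2 + 500·5 = 4000.
Σwᵢyᵢ = 100·8 + 150·7 + 500·2 = 2850.
x* = 4000/750 = 5.33, y* = 2850/750 = 3.80.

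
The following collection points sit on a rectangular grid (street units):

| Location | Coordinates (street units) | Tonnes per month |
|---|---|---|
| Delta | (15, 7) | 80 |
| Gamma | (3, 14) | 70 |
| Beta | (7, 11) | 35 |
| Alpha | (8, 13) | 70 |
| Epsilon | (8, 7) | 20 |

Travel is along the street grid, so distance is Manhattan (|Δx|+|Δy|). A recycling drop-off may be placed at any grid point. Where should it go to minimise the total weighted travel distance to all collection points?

(8, 13)

Manhattan distance separates: Σwᵢ(|x−xᵢ|+|y−yᵢ|) = Σwᵢ|x−xᵢ| + Σwᵢ|y−yᵢ|, so x and y are optimised independently as 1-D weighted medians.
Total weight W = 275; half = 137.5.
x-coordinate, sorted with cumulative weight:
  x=3 (Gamma, w=70) cum 70
  x=7 (Beta, w=35) cum 105
  x=8 (Alpha, w=70) cum 175  ← median
  x=8 (Epsilon, w=20) cum 195
  x=15 (Delta, w=80) cum 275
⇒ x* = 8
y-coordinate, sorted with cumulative weight:
  y=7 (Delta, w=80) cum 80
  y=7 (Epsilon, w=20) cum 100
  y=11 (Beta, w=35) cum 135
  y=13 (Alpha, w=70) cum 205  ← median
  y=14 (Gamma, w=70) cum 275
⇒ y* = 13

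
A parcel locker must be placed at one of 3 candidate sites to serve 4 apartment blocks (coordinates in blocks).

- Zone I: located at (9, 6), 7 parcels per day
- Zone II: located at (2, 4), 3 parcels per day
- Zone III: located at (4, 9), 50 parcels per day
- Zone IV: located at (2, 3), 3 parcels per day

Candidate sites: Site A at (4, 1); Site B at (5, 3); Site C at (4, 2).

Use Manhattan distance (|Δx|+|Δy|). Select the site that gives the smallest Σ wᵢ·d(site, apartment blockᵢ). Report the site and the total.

Total weighted distance at each candidate:
  Site A (4, 1): total = 497
  Site B (5, 3): total = 420
  Site C (4, 2): total = 434
Minimum is at Site B with total 420 blocks.

Site B, total 420 blocks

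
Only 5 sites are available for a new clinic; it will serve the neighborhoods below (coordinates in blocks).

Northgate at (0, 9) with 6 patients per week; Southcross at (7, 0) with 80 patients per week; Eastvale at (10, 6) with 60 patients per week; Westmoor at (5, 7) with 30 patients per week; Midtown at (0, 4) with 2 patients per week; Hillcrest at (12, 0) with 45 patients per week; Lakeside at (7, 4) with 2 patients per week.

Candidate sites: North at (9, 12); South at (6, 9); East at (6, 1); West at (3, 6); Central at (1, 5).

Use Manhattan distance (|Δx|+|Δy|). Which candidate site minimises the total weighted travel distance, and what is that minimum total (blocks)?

East, total 1335 blocks

Total weighted distance at each candidate:
  North (9, 12): total = 2611
  South (6, 9): total = 2055
  East (6, 1): total = 1335
  West (3, 6): total = 2043
  Central (1, 5): total = 2428
Minimum is at East with total 1335 blocks.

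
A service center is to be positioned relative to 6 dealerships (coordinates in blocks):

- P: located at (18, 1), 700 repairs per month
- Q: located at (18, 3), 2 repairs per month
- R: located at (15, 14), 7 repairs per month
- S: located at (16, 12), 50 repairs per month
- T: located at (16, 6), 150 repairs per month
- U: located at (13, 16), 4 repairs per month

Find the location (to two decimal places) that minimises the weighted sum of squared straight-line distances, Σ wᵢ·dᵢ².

(17.52, 2.59)

The minimiser of Σwᵢ‖p−pᵢ‖² is the weighted centroid p* = (Σwᵢpᵢ)/(Σwᵢ).
Σwᵢ = 913.
Σwᵢxᵢ = 700·18 + 2·18 + 7·15 + 50·16 + 150·16 + 4·13 = 15993.
Σwᵢyᵢ = 700·1 + 2·3 + 7·14 + 50·12 + 150·6 + 4·16 = 2368.
x* = 15993/913 = 17.52, y* = 2368/913 = 2.59.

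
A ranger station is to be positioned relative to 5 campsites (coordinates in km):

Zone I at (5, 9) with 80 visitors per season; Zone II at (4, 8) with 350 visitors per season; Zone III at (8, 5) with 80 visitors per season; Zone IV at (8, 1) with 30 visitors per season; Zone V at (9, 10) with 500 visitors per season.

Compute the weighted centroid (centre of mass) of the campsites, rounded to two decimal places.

The minimiser of Σwᵢ‖p−pᵢ‖² is the weighted centroid p* = (Σwᵢpᵢ)/(Σwᵢ).
Σwᵢ = 1040.
Σwᵢxᵢ = 80·5 + 350·4 + 80·8 + 30·8 + 500·9 = 7180.
Σwᵢyᵢ = 80·9 + 350·8 + 80·5 + 30·1 + 500·10 = 8950.
x* = 7180/1040 = 6.90, y* = 8950/1040 = 8.61.

(6.90, 8.61)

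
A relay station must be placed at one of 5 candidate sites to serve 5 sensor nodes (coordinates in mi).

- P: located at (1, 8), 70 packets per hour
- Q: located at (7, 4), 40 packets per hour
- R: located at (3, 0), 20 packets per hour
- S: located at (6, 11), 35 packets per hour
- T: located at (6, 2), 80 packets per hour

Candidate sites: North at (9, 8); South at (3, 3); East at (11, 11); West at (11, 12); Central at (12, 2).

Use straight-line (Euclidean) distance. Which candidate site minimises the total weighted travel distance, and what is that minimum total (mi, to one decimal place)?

South, total 1153.9 mi

Total weighted distance at each candidate:
  North (9, 8): total = 1624.0
  South (3, 3): total = 1153.9
  East (11, 11): total = 2324.0
  West (11, 12): total = 2473.0
  Central (12, 2): total = 2135.5
Minimum is at South with total 1153.9 mi.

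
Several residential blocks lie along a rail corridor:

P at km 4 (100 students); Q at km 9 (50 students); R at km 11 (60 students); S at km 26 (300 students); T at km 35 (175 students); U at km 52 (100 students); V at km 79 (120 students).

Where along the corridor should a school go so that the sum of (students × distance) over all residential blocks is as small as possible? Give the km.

x = 26

For a sum of weighted absolute distances on a line, the optimum is the weighted median (not the mean). Total weight W = 905; half-weight = 452.5.
Sort by position and accumulate weight:
  km 4 (P, w=100) → cum 100
  km 9 (Q, w=50) → cum 150
  km 11 (R, w=60) → cum 210
  km 26 (S, w=300) → cum 510  ≥ 452.5 → median here
  km 35 (T, w=175) → cum 685
  km 52 (U, w=100) → cum 785
  km 79 (V, w=120) → cum 905
Optimal location: km 26.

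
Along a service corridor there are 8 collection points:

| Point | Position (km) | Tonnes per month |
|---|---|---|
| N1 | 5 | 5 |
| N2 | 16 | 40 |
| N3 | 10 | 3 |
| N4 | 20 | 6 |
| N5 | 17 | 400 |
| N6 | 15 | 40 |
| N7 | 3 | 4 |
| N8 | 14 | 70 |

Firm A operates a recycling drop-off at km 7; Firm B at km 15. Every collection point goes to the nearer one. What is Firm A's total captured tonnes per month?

12

The indifferent point is the midpoint (7+15)/2 = 11; collection points left of it (closer to Firm A at 7) go to Firm A, those right go to Firm B.
  N7 at 3 (w=4) → Firm A
  N1 at 5 (w=5) → Firm A
  N3 at 10 (w=3) → Firm A
  N8 at 14 (w=70) → Firm B
  N6 at 15 (w=40) → Firm B
  N2 at 16 (w=40) → Firm B
  N5 at 17 (w=400) → Firm B
  N4 at 20 (w=6) → Firm B
Firm A captures 12; Firm B captures 556.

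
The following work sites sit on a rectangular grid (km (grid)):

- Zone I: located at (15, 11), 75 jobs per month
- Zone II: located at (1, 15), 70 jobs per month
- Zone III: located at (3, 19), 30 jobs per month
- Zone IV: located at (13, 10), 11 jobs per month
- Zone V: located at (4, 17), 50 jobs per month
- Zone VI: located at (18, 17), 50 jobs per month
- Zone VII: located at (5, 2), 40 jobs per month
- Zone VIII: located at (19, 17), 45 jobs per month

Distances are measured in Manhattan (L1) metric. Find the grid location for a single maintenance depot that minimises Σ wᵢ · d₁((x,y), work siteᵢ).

Manhattan distance separates: Σwᵢ(|x−xᵢ|+|y−yᵢ|) = Σwᵢ|x−xᵢ| + Σwᵢ|y−yᵢ|, so x and y are optimised independently as 1-D weighted medians.
Total weight W = 371; half = 185.5.
x-coordinate, sorted with cumulative weight:
  x=1 (Zone II, w=70) cum 70
  x=3 (Zone III, w=30) cum 100
  x=4 (Zone V, w=50) cum 150
  x=5 (Zone VII, w=40) cum 190  ← median
  x=13 (Zone IV, w=11) cum 201
  x=15 (Zone I, w=75) cum 276
  x=18 (Zone VI, w=50) cum 326
  x=19 (Zone VIII, w=45) cum 371
⇒ x* = 5
y-coordinate, sorted with cumulative weight:
  y=2 (Zone VII, w=40) cum 40
  y=10 (Zone IV, w=11) cum 51
  y=11 (Zone I, w=75) cum 126
  y=15 (Zone II, w=70) cum 196  ← median
  y=17 (Zone V, w=50) cum 246
  y=17 (Zone VI, w=50) cum 296
  y=17 (Zone VIII, w=45) cum 341
  y=19 (Zone III, w=30) cum 371
⇒ y* = 15

(5, 15)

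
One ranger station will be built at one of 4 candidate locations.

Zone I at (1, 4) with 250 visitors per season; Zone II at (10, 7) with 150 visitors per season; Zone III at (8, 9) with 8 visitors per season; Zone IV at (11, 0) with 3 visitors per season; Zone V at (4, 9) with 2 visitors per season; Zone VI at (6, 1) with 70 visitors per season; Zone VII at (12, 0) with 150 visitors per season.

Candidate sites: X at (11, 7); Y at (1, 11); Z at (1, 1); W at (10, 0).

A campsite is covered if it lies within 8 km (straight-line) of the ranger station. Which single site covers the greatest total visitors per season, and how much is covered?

X, covering 383

Coverage radius r = 8 km; a point is covered iff (Δx)²+(Δy)² ≤ 8² = 64.
  X (11, 7): covers {Zone II, Zone III, Zone IV, Zone V, Zone VI, Zone VII} → 383
  Y (1, 11): covers {Zone I, Zone III, Zone V} → 260
  Z (1, 1): covers {Zone I, Zone VI} → 320
  W (10, 0): covers {Zone II, Zone IV, Zone VI, Zone VII} → 373
Maximum coverage at X: 383 visitors per season.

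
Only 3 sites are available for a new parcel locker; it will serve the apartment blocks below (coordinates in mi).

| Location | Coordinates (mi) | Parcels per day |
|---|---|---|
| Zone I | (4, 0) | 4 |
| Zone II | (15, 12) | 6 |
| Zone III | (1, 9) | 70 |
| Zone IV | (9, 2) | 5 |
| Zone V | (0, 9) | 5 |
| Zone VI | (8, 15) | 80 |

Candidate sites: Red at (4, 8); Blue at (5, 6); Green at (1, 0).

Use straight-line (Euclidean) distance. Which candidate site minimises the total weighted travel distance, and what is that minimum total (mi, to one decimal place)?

Red, total 1028.2 mi

Total weighted distance at each candidate:
  Red (4, 8): total = 1028.2
  Blue (5, 6): total = 1260.7
  Green (1, 0): total = 2163.4
Minimum is at Red with total 1028.2 mi.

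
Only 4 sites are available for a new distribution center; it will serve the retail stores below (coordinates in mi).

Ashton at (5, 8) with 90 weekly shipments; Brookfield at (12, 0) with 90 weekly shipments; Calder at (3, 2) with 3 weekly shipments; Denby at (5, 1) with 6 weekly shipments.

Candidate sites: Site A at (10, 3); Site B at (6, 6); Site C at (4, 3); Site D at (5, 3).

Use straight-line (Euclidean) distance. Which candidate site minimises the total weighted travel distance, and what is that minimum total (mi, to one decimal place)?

Total weighted distance at each candidate:
  Site A (10, 3): total = 1014.4
  Site B (6, 6): total = 1010.5
  Site C (4, 3): total = 1245.5
  Site D (5, 3): total = 1154.1
Minimum is at Site B with total 1010.5 mi.

Site B, total 1010.5 mi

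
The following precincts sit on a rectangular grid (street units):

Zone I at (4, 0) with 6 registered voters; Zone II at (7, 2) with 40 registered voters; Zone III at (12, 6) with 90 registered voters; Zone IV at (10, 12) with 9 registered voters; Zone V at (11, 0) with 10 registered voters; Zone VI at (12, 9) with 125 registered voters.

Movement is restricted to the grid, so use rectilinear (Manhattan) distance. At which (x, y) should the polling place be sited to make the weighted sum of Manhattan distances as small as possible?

(12, 6)

Manhattan distance separates: Σwᵢ(|x−xᵢ|+|y−yᵢ|) = Σwᵢ|x−xᵢ| + Σwᵢ|y−yᵢ|, so x and y are optimised independently as 1-D weighted medians.
Total weight W = 280; half = 140.
x-coordinate, sorted with cumulative weight:
  x=4 (Zone I, w=6) cum 6
  x=7 (Zone II, w=40) cum 46
  x=10 (Zone IV, w=9) cum 55
  x=11 (Zone V, w=10) cum 65
  x=12 (Zone III, w=90) cum 155  ← median
  x=12 (Zone VI, w=125) cum 280
⇒ x* = 12
y-coordinate, sorted with cumulative weight:
  y=0 (Zone I, w=6) cum 6
  y=0 (Zone V, w=10) cum 16
  y=2 (Zone II, w=40) cum 56
  y=6 (Zone III, w=90) cum 146  ← median
  y=9 (Zone VI, w=125) cum 271
  y=12 (Zone IV, w=9) cum 280
⇒ y* = 6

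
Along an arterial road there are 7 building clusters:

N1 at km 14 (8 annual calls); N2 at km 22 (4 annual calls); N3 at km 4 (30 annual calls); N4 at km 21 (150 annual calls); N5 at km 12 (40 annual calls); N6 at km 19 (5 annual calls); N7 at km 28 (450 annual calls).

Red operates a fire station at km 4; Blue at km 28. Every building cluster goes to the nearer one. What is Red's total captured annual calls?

78

The indifferent point is the midpoint (4+28)/2 = 16; building clusters left of it (closer to Red at 4) go to Red, those right go to Blue.
  N3 at 4 (w=30) → Red
  N5 at 12 (w=40) → Red
  N1 at 14 (w=8) → Red
  N6 at 19 (w=5) → Blue
  N4 at 21 (w=150) → Blue
  N2 at 22 (w=4) → Blue
  N7 at 28 (w=450) → Blue
Red captures 78; Blue captures 609.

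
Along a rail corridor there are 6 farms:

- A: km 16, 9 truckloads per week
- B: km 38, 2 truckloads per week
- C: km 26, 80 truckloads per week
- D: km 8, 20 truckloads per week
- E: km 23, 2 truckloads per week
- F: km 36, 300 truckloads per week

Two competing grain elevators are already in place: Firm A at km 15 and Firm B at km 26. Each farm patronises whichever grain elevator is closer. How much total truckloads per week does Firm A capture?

The indifferent point is the midpoint (15+26)/2 = 20.5; farms left of it (closer to Firm A at 15) go to Firm A, those right go to Firm B.
  D at 8 (w=20) → Firm A
  A at 16 (w=9) → Firm A
  E at 23 (w=2) → Firm B
  C at 26 (w=80) → Firm B
  F at 36 (w=300) → Firm B
  B at 38 (w=2) → Firm B
Firm A captures 29; Firm B captures 384.

29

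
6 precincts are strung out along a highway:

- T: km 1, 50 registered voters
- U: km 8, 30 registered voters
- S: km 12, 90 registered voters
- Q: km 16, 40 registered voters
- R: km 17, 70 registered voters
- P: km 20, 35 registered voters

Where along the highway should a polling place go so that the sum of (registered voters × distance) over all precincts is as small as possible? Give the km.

For a sum of weighted absolute distances on a line, the optimum is the weighted median (not the mean). Total weight W = 315; half-weight = 157.5.
Sort by position and accumulate weight:
  km 1 (T, w=50) → cum 50
  km 8 (U, w=30) → cum 80
  km 12 (S, w=90) → cum 170  ≥ 157.5 → median here
  km 16 (Q, w=40) → cum 210
  km 17 (R, w=70) → cum 280
  km 20 (P, w=35) → cum 315
Optimal location: km 12.

x = 12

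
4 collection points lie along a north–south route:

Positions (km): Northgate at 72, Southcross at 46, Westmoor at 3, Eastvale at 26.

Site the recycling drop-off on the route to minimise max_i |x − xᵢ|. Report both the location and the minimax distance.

The 1-center on a line is the midpoint of the two extreme points: leftmost at 3, rightmost at 72.
Optimal location = (3 + 72)/2 = 37.5; maximum distance = (72 − 3)/2 = 34.5.

location 37.5, max distance 34.5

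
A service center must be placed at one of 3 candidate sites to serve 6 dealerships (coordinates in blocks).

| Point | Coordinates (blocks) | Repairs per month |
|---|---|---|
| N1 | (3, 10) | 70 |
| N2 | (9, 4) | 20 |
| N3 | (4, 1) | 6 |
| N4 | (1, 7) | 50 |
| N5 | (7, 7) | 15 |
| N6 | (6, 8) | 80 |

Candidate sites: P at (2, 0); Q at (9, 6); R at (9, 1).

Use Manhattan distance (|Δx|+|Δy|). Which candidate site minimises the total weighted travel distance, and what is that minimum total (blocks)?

Total weighted distance at each candidate:
  P (2, 0): total = 2548
  Q (9, 6): total = 1695
  R (9, 1): total = 2760
Minimum is at Q with total 1695 blocks.

Q, total 1695 blocks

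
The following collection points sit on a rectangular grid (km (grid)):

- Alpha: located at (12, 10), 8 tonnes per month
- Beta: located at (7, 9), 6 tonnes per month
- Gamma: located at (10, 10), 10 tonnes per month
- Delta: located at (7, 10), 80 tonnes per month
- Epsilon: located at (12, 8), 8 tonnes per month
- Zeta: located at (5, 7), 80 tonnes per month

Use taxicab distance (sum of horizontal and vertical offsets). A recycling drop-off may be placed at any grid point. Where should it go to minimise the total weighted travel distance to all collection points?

Manhattan distance separates: Σwᵢ(|x−xᵢ|+|y−yᵢ|) = Σwᵢ|x−xᵢ| + Σwᵢ|y−yᵢ|, so x and y are optimised independently as 1-D weighted medians.
Total weight W = 192; half = 96.
x-coordinate, sorted with cumulative weight:
  x=5 (Zeta, w=80) cum 80
  x=7 (Beta, w=6) cum 86
  x=7 (Delta, w=80) cum 166  ← median
  x=10 (Gamma, w=10) cum 176
  x=12 (Alpha, w=8) cum 184
  x=12 (Epsilon, w=8) cum 192
⇒ x* = 7
y-coordinate, sorted with cumulative weight:
  y=7 (Zeta, w=80) cum 80
  y=8 (Epsilon, w=8) cum 88
  y=9 (Beta, w=6) cum 94
  y=10 (Alpha, w=8) cum 102  ← median
  y=10 (Gamma, w=10) cum 112
  y=10 (Delta, w=80) cum 192
⇒ y* = 10

(7, 10)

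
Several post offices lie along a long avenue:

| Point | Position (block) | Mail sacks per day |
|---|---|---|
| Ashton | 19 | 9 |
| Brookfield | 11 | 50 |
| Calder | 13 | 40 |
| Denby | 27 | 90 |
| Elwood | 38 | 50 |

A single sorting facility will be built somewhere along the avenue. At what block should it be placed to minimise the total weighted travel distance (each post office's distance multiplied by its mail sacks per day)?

x = 27

For a sum of weighted absolute distances on a line, the optimum is the weighted median (not the mean). Total weight W = 239; half-weight = 119.5.
Sort by position and accumulate weight:
  block 11 (Brookfield, w=50) → cum 50
  block 13 (Calder, w=40) → cum 90
  block 19 (Ashton, w=9) → cum 99
  block 27 (Denby, w=90) → cum 189  ≥ 119.5 → median here
  block 38 (Elwood, w=50) → cum 239
Optimal location: block 27.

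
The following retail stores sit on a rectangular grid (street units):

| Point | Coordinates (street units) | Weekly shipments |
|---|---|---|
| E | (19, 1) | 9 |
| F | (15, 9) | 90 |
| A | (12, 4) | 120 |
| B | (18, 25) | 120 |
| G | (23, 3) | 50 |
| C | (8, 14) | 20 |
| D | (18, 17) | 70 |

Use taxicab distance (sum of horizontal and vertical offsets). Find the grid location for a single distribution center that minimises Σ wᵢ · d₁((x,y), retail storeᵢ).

(18, 9)

Manhattan distance separates: Σwᵢ(|x−xᵢ|+|y−yᵢ|) = Σwᵢ|x−xᵢ| + Σwᵢ|y−yᵢ|, so x and y are optimised independently as 1-D weighted medians.
Total weight W = 479; half = 239.5.
x-coordinate, sorted with cumulative weight:
  x=8 (C, w=20) cum 20
  x=12 (A, w=120) cum 140
  x=15 (F, w=90) cum 230
  x=18 (B, w=120) cum 350  ← median
  x=18 (D, w=70) cum 420
  x=19 (E, w=9) cum 429
  x=23 (G, w=50) cum 479
⇒ x* = 18
y-coordinate, sorted with cumulative weight:
  y=1 (E, w=9) cum 9
  y=3 (G, w=50) cum 59
  y=4 (A, w=120) cum 179
  y=9 (F, w=90) cum 269  ← median
  y=14 (C, w=20) cum 289
  y=17 (D, w=70) cum 359
  y=25 (B, w=120) cum 479
⇒ y* = 9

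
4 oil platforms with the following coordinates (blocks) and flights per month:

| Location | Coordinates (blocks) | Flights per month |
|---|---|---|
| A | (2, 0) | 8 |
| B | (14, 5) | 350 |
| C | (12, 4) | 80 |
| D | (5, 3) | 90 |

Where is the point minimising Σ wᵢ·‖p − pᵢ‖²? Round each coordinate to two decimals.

The minimiser of Σwᵢ‖p−pᵢ‖² is the weighted centroid p* = (Σwᵢpᵢ)/(Σwᵢ).
Σwᵢ = 528.
Σwᵢxᵢ = 8·2 + 350·14 + 80·12 + 90·5 = 6326.
Σwᵢyᵢ = 8·0 + 350·5 + 80·4 + 90·3 = 2340.
x* = 6326/528 = 11.98, y* = 2340/528 = 4.43.

(11.98, 4.43)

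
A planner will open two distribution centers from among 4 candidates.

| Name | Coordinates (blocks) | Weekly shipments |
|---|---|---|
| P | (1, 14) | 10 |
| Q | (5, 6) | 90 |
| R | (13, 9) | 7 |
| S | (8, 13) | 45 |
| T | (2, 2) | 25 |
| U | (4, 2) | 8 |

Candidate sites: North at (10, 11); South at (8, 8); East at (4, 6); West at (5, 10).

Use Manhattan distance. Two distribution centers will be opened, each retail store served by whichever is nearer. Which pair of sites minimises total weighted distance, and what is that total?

Evaluate every pair (each demand assigned to the nearer of the two):
  {North, East}: total = 597
  {South, East}: total = 649
  {East, West}: total = 685
  {North, West}: total = 1002
  {South, West}: total = 1054
  {North, South}: total = 1165
Best pair: {North, East} with total 597.

{North, East}, total 597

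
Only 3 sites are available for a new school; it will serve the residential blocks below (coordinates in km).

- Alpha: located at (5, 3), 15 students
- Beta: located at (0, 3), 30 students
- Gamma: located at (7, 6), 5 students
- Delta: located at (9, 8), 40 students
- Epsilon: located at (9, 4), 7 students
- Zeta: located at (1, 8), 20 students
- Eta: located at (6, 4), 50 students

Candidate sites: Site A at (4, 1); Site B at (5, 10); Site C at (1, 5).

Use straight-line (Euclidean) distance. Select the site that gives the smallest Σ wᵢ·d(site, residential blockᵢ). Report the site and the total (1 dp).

Total weighted distance at each candidate:
  Site A (4, 1): total = 914.4
  Site B (5, 10): total = 1008.4
  Site C (1, 5): total = 877.7
Minimum is at Site C with total 877.7 km.

Site C, total 877.7 km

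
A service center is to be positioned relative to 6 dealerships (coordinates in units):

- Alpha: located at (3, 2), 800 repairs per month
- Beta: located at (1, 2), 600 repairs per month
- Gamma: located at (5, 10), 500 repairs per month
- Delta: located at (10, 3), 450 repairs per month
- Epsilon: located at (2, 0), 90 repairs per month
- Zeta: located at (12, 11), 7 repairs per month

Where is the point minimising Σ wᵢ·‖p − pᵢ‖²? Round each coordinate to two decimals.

The minimiser of Σwᵢ‖p−pᵢ‖² is the weighted centroid p* = (Σwᵢpᵢ)/(Σwᵢ).
Σwᵢ = 2447.
Σwᵢxᵢ = 800·3 + 600·1 + 500·5 + 450·10 + 90·2 + 7·12 = 10264.
Σwᵢyᵢ = 800·2 + 600·2 + 500·10 + 450·3 + 90·0 + 7·11 = 9227.
x* = 10264/2447 = 4.19, y* = 9227/2447 = 3.77.

(4.19, 3.77)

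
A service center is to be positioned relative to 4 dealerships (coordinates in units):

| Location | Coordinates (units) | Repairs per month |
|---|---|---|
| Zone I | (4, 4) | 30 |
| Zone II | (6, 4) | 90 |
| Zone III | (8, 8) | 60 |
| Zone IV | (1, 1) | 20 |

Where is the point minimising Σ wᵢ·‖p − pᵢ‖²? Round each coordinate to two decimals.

(5.80, 4.90)

The minimiser of Σwᵢ‖p−pᵢ‖² is the weighted centroid p* = (Σwᵢpᵢ)/(Σwᵢ).
Σwᵢ = 200.
Σwᵢxᵢ = 30·4 + 90·6 + 60·8 + 20·1 = 1160.
Σwᵢyᵢ = 30·4 + 90·4 + 60·8 + 20·1 = 980.
x* = 1160/200 = 5.80, y* = 980/200 = 4.90.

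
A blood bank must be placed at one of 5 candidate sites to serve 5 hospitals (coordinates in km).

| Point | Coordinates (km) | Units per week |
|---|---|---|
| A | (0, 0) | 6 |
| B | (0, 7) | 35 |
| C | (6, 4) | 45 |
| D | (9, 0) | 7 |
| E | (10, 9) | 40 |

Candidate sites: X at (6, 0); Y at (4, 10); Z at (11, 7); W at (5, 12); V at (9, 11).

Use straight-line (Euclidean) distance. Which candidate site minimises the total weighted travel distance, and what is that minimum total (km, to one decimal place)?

Y, total 845.8 km

Total weighted distance at each candidate:
  X (6, 0): total = 953.6
  Y (4, 10): total = 845.8
  Z (11, 7): total = 866.0
  W (5, 12): total = 1010.1
  V (9, 11): total = 939.1
Minimum is at Y with total 845.8 km.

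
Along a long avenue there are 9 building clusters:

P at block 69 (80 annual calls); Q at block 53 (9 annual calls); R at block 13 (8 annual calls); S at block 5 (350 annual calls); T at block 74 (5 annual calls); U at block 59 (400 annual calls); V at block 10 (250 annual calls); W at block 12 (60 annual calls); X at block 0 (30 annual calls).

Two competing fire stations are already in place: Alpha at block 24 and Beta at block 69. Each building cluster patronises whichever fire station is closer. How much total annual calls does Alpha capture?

698

The indifferent point is the midpoint (24+69)/2 = 46.5; building clusters left of it (closer to Alpha at 24) go to Alpha, those right go to Beta.
  X at 0 (w=30) → Alpha
  S at 5 (w=350) → Alpha
  V at 10 (w=250) → Alpha
  W at 12 (w=60) → Alpha
  R at 13 (w=8) → Alpha
  Q at 53 (w=9) → Beta
  U at 59 (w=400) → Beta
  P at 69 (w=80) → Beta
  T at 74 (w=5) → Beta
Alpha captures 698; Beta captures 494.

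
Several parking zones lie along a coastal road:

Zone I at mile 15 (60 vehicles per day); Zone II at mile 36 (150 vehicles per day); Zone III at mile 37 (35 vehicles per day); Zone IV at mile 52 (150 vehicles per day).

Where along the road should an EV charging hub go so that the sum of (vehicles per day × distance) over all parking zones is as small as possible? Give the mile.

For a sum of weighted absolute distances on a line, the optimum is the weighted median (not the mean). Total weight W = 395; half-weight = 197.5.
Sort by position and accumulate weight:
  mile 15 (Zone I, w=60) → cum 60
  mile 36 (Zone II, w=150) → cum 210  ≥ 197.5 → median here
  mile 37 (Zone III, w=35) → cum 245
  mile 52 (Zone IV, w=150) → cum 395
Optimal location: mile 36.

x = 36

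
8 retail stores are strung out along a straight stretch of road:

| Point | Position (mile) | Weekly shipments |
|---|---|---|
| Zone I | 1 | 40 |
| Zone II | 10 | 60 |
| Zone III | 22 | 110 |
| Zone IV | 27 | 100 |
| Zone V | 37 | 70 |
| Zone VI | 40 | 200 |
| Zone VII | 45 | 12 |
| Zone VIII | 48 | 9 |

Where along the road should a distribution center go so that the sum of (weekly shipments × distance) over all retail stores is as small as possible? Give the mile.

For a sum of weighted absolute distances on a line, the optimum is the weighted median (not the mean). Total weight W = 601; half-weight = 300.5.
Sort by position and accumulate weight:
  mile 1 (Zone I, w=40) → cum 40
  mile 10 (Zone II, w=60) → cum 100
  mile 22 (Zone III, w=110) → cum 210
  mile 27 (Zone IV, w=100) → cum 310  ≥ 300.5 → median here
  mile 37 (Zone V, w=70) → cum 380
  mile 40 (Zone VI, w=200) → cum 580
  mile 45 (Zone VII, w=12) → cum 592
  mile 48 (Zone VIII, w=9) → cum 601
Optimal location: mile 27.

x = 27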